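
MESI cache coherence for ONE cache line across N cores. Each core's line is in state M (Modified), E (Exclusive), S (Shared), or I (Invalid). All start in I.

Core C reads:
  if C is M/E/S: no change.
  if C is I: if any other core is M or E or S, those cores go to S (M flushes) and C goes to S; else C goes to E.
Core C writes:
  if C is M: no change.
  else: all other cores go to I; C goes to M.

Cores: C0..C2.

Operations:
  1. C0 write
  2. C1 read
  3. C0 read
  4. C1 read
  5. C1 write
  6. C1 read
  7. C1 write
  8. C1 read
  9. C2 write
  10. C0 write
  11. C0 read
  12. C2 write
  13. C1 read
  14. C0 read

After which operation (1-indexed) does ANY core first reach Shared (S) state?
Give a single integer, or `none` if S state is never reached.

Op 1: C0 write [C0 write: invalidate none -> C0=M] -> [M,I,I]
Op 2: C1 read [C1 read from I: others=['C0=M'] -> C1=S, others downsized to S] -> [S,S,I]
  -> First S state at op 2; remaining ops need not be traced.

Answer: 2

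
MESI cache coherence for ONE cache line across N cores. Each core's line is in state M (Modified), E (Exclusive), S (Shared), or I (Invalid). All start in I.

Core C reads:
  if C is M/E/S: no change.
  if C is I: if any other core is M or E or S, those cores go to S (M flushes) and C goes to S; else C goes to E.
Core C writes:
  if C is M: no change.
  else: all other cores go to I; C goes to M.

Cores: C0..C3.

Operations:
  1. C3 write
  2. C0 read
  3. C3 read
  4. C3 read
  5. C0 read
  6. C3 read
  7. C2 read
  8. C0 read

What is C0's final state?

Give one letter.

Op 1: C3 write [C3 write: invalidate none -> C3=M] -> [I,I,I,M]
Op 2: C0 read [C0 read from I: others=['C3=M'] -> C0=S, others downsized to S] -> [S,I,I,S]
Op 3: C3 read [C3 read: already in S, no change] -> [S,I,I,S]
Op 4: C3 read [C3 read: already in S, no change] -> [S,I,I,S]
Op 5: C0 read [C0 read: already in S, no change] -> [S,I,I,S]
Op 6: C3 read [C3 read: already in S, no change] -> [S,I,I,S]
Op 7: C2 read [C2 read from I: others=['C0=S', 'C3=S'] -> C2=S, others downsized to S] -> [S,I,S,S]
Op 8: C0 read [C0 read: already in S, no change] -> [S,I,S,S]

Answer: S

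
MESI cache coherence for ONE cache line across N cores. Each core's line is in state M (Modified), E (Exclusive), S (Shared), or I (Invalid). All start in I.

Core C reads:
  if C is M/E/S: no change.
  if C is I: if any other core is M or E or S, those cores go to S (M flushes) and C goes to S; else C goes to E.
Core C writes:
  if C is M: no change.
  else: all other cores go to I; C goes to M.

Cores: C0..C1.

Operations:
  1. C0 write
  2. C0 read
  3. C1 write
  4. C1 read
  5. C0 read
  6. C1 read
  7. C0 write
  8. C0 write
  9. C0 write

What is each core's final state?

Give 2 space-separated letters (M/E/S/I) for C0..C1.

Answer: M I

Derivation:
Op 1: C0 write [C0 write: invalidate none -> C0=M] -> [M,I]
Op 2: C0 read [C0 read: already in M, no change] -> [M,I]
Op 3: C1 write [C1 write: invalidate ['C0=M'] -> C1=M] -> [I,M]
Op 4: C1 read [C1 read: already in M, no change] -> [I,M]
Op 5: C0 read [C0 read from I: others=['C1=M'] -> C0=S, others downsized to S] -> [S,S]
Op 6: C1 read [C1 read: already in S, no change] -> [S,S]
Op 7: C0 write [C0 write: invalidate ['C1=S'] -> C0=M] -> [M,I]
Op 8: C0 write [C0 write: already M (modified), no change] -> [M,I]
Op 9: C0 write [C0 write: already M (modified), no change] -> [M,I]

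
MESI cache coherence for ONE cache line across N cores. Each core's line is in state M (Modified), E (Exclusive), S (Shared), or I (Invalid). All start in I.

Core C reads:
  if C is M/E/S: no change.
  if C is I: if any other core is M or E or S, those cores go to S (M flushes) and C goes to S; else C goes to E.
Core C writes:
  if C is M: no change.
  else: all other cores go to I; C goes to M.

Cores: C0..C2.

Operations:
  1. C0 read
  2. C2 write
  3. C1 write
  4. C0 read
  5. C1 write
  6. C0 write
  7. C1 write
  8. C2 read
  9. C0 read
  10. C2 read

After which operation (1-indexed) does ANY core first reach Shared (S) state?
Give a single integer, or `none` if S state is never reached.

Answer: 4

Derivation:
Op 1: C0 read [C0 read from I: no other sharers -> C0=E (exclusive)] -> [E,I,I]
Op 2: C2 write [C2 write: invalidate ['C0=E'] -> C2=M] -> [I,I,M]
Op 3: C1 write [C1 write: invalidate ['C2=M'] -> C1=M] -> [I,M,I]
Op 4: C0 read [C0 read from I: others=['C1=M'] -> C0=S, others downsized to S] -> [S,S,I]
  -> First S state at op 4; remaining ops need not be traced.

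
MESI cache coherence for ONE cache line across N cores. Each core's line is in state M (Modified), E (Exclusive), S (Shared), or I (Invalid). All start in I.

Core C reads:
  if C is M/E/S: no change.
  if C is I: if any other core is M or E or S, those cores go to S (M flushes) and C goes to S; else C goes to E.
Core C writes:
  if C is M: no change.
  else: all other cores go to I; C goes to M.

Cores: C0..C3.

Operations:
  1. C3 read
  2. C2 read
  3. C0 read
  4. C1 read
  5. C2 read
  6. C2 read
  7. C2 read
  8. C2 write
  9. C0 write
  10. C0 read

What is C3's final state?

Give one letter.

Answer: I

Derivation:
Op 1: C3 read [C3 read from I: no other sharers -> C3=E (exclusive)] -> [I,I,I,E]
Op 2: C2 read [C2 read from I: others=['C3=E'] -> C2=S, others downsized to S] -> [I,I,S,S]
Op 3: C0 read [C0 read from I: others=['C2=S', 'C3=S'] -> C0=S, others downsized to S] -> [S,I,S,S]
Op 4: C1 read [C1 read from I: others=['C0=S', 'C2=S', 'C3=S'] -> C1=S, others downsized to S] -> [S,S,S,S]
Op 5: C2 read [C2 read: already in S, no change] -> [S,S,S,S]
Op 6: C2 read [C2 read: already in S, no change] -> [S,S,S,S]
Op 7: C2 read [C2 read: already in S, no change] -> [S,S,S,S]
Op 8: C2 write [C2 write: invalidate ['C0=S', 'C1=S', 'C3=S'] -> C2=M] -> [I,I,M,I]
Op 9: C0 write [C0 write: invalidate ['C2=M'] -> C0=M] -> [M,I,I,I]
Op 10: C0 read [C0 read: already in M, no change] -> [M,I,I,I]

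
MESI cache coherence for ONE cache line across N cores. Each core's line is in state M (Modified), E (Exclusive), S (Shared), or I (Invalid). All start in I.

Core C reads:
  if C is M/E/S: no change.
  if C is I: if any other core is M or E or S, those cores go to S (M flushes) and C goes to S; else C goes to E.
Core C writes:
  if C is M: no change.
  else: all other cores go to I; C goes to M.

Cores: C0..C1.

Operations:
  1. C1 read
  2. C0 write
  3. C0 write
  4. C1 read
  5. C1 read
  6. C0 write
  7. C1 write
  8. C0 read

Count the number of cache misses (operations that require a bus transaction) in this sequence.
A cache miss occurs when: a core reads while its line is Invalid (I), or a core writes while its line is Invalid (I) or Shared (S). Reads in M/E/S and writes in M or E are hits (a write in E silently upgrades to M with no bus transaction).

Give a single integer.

Op 1: C1 read [C1 read from I: no other sharers -> C1=E (exclusive)] -> [I,E] [MISS #1: read from I]
Op 2: C0 write [C0 write: invalidate ['C1=E'] -> C0=M] -> [M,I] [MISS #2: write from I]
Op 3: C0 write [C0 write: already M (modified), no change] -> [M,I] [hit: write from M]
Op 4: C1 read [C1 read from I: others=['C0=M'] -> C1=S, others downsized to S] -> [S,S] [MISS #3: read from I]
Op 5: C1 read [C1 read: already in S, no change] -> [S,S] [hit: read from S]
Op 6: C0 write [C0 write: invalidate ['C1=S'] -> C0=M] -> [M,I] [MISS #4: write from S]
Op 7: C1 write [C1 write: invalidate ['C0=M'] -> C1=M] -> [I,M] [MISS #5: write from I]
Op 8: C0 read [C0 read from I: others=['C1=M'] -> C0=S, others downsized to S] -> [S,S] [MISS #6: read from I]

Answer: 6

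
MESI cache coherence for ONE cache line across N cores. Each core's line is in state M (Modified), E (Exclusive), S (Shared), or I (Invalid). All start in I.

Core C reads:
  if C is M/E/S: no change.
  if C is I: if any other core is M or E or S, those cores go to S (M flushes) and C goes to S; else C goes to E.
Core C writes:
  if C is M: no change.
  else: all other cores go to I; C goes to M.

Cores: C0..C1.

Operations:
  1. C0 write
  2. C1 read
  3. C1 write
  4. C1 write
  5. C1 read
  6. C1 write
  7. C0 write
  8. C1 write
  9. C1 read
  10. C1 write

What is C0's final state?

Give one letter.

Op 1: C0 write [C0 write: invalidate none -> C0=M] -> [M,I]
Op 2: C1 read [C1 read from I: others=['C0=M'] -> C1=S, others downsized to S] -> [S,S]
Op 3: C1 write [C1 write: invalidate ['C0=S'] -> C1=M] -> [I,M]
Op 4: C1 write [C1 write: already M (modified), no change] -> [I,M]
Op 5: C1 read [C1 read: already in M, no change] -> [I,M]
Op 6: C1 write [C1 write: already M (modified), no change] -> [I,M]
Op 7: C0 write [C0 write: invalidate ['C1=M'] -> C0=M] -> [M,I]
Op 8: C1 write [C1 write: invalidate ['C0=M'] -> C1=M] -> [I,M]
Op 9: C1 read [C1 read: already in M, no change] -> [I,M]
Op 10: C1 write [C1 write: already M (modified), no change] -> [I,M]

Answer: I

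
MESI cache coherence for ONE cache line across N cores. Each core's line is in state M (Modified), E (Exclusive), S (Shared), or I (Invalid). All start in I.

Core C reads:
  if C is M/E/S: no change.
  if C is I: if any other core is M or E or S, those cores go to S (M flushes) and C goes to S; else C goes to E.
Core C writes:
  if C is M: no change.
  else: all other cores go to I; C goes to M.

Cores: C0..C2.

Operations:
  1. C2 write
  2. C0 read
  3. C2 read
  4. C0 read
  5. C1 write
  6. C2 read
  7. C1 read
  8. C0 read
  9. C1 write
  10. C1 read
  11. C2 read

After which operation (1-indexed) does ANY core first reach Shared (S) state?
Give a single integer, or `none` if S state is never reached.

Op 1: C2 write [C2 write: invalidate none -> C2=M] -> [I,I,M]
Op 2: C0 read [C0 read from I: others=['C2=M'] -> C0=S, others downsized to S] -> [S,I,S]
  -> First S state at op 2; remaining ops need not be traced.

Answer: 2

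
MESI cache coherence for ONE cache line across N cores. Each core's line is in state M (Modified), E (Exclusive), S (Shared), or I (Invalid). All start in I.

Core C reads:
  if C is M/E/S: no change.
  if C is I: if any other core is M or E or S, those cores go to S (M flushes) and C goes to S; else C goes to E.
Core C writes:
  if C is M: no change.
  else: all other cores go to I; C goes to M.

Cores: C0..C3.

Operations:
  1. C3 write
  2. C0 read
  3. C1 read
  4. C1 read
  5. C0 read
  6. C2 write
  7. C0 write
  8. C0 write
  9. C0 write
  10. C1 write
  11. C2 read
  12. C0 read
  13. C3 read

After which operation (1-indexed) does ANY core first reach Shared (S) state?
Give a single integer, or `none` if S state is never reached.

Answer: 2

Derivation:
Op 1: C3 write [C3 write: invalidate none -> C3=M] -> [I,I,I,M]
Op 2: C0 read [C0 read from I: others=['C3=M'] -> C0=S, others downsized to S] -> [S,I,I,S]
  -> First S state at op 2; remaining ops need not be traced.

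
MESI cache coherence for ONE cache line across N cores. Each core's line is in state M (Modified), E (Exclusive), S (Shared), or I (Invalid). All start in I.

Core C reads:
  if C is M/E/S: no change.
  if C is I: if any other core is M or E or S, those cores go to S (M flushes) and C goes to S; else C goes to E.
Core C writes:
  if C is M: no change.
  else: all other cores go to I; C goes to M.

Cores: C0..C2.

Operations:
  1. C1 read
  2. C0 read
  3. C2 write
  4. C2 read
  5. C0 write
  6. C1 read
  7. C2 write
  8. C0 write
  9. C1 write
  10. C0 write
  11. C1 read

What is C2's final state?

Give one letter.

Op 1: C1 read [C1 read from I: no other sharers -> C1=E (exclusive)] -> [I,E,I]
Op 2: C0 read [C0 read from I: others=['C1=E'] -> C0=S, others downsized to S] -> [S,S,I]
Op 3: C2 write [C2 write: invalidate ['C0=S', 'C1=S'] -> C2=M] -> [I,I,M]
Op 4: C2 read [C2 read: already in M, no change] -> [I,I,M]
Op 5: C0 write [C0 write: invalidate ['C2=M'] -> C0=M] -> [M,I,I]
Op 6: C1 read [C1 read from I: others=['C0=M'] -> C1=S, others downsized to S] -> [S,S,I]
Op 7: C2 write [C2 write: invalidate ['C0=S', 'C1=S'] -> C2=M] -> [I,I,M]
Op 8: C0 write [C0 write: invalidate ['C2=M'] -> C0=M] -> [M,I,I]
Op 9: C1 write [C1 write: invalidate ['C0=M'] -> C1=M] -> [I,M,I]
Op 10: C0 write [C0 write: invalidate ['C1=M'] -> C0=M] -> [M,I,I]
Op 11: C1 read [C1 read from I: others=['C0=M'] -> C1=S, others downsized to S] -> [S,S,I]

Answer: I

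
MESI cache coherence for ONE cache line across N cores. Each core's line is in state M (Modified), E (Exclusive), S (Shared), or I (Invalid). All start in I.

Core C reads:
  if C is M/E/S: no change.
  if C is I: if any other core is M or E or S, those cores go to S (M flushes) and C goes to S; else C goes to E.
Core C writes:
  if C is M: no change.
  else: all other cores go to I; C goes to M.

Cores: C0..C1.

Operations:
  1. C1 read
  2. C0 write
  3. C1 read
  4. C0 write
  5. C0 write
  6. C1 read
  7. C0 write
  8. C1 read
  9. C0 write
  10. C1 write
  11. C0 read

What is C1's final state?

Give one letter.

Op 1: C1 read [C1 read from I: no other sharers -> C1=E (exclusive)] -> [I,E]
Op 2: C0 write [C0 write: invalidate ['C1=E'] -> C0=M] -> [M,I]
Op 3: C1 read [C1 read from I: others=['C0=M'] -> C1=S, others downsized to S] -> [S,S]
Op 4: C0 write [C0 write: invalidate ['C1=S'] -> C0=M] -> [M,I]
Op 5: C0 write [C0 write: already M (modified), no change] -> [M,I]
Op 6: C1 read [C1 read from I: others=['C0=M'] -> C1=S, others downsized to S] -> [S,S]
Op 7: C0 write [C0 write: invalidate ['C1=S'] -> C0=M] -> [M,I]
Op 8: C1 read [C1 read from I: others=['C0=M'] -> C1=S, others downsized to S] -> [S,S]
Op 9: C0 write [C0 write: invalidate ['C1=S'] -> C0=M] -> [M,I]
Op 10: C1 write [C1 write: invalidate ['C0=M'] -> C1=M] -> [I,M]
Op 11: C0 read [C0 read from I: others=['C1=M'] -> C0=S, others downsized to S] -> [S,S]

Answer: S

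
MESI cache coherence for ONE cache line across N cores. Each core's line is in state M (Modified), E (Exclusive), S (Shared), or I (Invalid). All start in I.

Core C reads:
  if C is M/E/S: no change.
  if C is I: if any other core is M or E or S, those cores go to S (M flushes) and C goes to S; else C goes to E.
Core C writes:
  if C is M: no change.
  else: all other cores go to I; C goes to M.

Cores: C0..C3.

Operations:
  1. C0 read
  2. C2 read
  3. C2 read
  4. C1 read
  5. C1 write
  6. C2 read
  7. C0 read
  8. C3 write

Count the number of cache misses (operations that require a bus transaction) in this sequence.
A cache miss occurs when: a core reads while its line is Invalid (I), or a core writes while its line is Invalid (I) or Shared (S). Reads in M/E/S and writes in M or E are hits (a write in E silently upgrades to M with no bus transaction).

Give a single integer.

Answer: 7

Derivation:
Op 1: C0 read [C0 read from I: no other sharers -> C0=E (exclusive)] -> [E,I,I,I] [MISS #1: read from I]
Op 2: C2 read [C2 read from I: others=['C0=E'] -> C2=S, others downsized to S] -> [S,I,S,I] [MISS #2: read from I]
Op 3: C2 read [C2 read: already in S, no change] -> [S,I,S,I] [hit: read from S]
Op 4: C1 read [C1 read from I: others=['C0=S', 'C2=S'] -> C1=S, others downsized to S] -> [S,S,S,I] [MISS #3: read from I]
Op 5: C1 write [C1 write: invalidate ['C0=S', 'C2=S'] -> C1=M] -> [I,M,I,I] [MISS #4: write from S]
Op 6: C2 read [C2 read from I: others=['C1=M'] -> C2=S, others downsized to S] -> [I,S,S,I] [MISS #5: read from I]
Op 7: C0 read [C0 read from I: others=['C1=S', 'C2=S'] -> C0=S, others downsized to S] -> [S,S,S,I] [MISS #6: read from I]
Op 8: C3 write [C3 write: invalidate ['C0=S', 'C1=S', 'C2=S'] -> C3=M] -> [I,I,I,M] [MISS #7: write from I]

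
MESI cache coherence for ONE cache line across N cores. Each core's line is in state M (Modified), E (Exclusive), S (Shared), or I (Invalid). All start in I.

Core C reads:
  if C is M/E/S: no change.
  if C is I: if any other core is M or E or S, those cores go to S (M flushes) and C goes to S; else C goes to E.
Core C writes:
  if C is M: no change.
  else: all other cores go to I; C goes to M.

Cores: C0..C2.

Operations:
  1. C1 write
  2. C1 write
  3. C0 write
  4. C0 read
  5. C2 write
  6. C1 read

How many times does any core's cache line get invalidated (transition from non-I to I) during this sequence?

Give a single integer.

Answer: 2

Derivation:
Op 1: C1 write [C1 write: invalidate none -> C1=M] -> [I,M,I] (invalidations this op: 0; running total: 0)
Op 2: C1 write [C1 write: already M (modified), no change] -> [I,M,I] (invalidations this op: 0; running total: 0)
Op 3: C0 write [C0 write: invalidate ['C1=M'] -> C0=M] -> [M,I,I] (invalidations this op: 1; running total: 1)
Op 4: C0 read [C0 read: already in M, no change] -> [M,I,I] (invalidations this op: 0; running total: 1)
Op 5: C2 write [C2 write: invalidate ['C0=M'] -> C2=M] -> [I,I,M] (invalidations this op: 1; running total: 2)
Op 6: C1 read [C1 read from I: others=['C2=M'] -> C1=S, others downsized to S] -> [I,S,S] (invalidations this op: 0; running total: 2)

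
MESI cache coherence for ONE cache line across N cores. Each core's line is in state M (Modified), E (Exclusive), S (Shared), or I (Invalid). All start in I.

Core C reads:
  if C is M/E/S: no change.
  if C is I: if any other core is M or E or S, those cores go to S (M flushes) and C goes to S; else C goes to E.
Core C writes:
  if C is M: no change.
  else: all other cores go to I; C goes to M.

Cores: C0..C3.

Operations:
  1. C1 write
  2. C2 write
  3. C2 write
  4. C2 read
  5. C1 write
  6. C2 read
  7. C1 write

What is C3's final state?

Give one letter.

Answer: I

Derivation:
Op 1: C1 write [C1 write: invalidate none -> C1=M] -> [I,M,I,I]
Op 2: C2 write [C2 write: invalidate ['C1=M'] -> C2=M] -> [I,I,M,I]
Op 3: C2 write [C2 write: already M (modified), no change] -> [I,I,M,I]
Op 4: C2 read [C2 read: already in M, no change] -> [I,I,M,I]
Op 5: C1 write [C1 write: invalidate ['C2=M'] -> C1=M] -> [I,M,I,I]
Op 6: C2 read [C2 read from I: others=['C1=M'] -> C2=S, others downsized to S] -> [I,S,S,I]
Op 7: C1 write [C1 write: invalidate ['C2=S'] -> C1=M] -> [I,M,I,I]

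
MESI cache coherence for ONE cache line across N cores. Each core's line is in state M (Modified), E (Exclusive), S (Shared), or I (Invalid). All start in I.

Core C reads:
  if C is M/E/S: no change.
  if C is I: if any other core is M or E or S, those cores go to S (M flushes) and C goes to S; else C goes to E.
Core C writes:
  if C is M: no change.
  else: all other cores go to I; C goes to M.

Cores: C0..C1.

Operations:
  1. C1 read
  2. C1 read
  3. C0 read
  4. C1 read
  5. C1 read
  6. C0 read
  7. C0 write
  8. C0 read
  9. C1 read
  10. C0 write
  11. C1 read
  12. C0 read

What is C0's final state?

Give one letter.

Op 1: C1 read [C1 read from I: no other sharers -> C1=E (exclusive)] -> [I,E]
Op 2: C1 read [C1 read: already in E, no change] -> [I,E]
Op 3: C0 read [C0 read from I: others=['C1=E'] -> C0=S, others downsized to S] -> [S,S]
Op 4: C1 read [C1 read: already in S, no change] -> [S,S]
Op 5: C1 read [C1 read: already in S, no change] -> [S,S]
Op 6: C0 read [C0 read: already in S, no change] -> [S,S]
Op 7: C0 write [C0 write: invalidate ['C1=S'] -> C0=M] -> [M,I]
Op 8: C0 read [C0 read: already in M, no change] -> [M,I]
Op 9: C1 read [C1 read from I: others=['C0=M'] -> C1=S, others downsized to S] -> [S,S]
Op 10: C0 write [C0 write: invalidate ['C1=S'] -> C0=M] -> [M,I]
Op 11: C1 read [C1 read from I: others=['C0=M'] -> C1=S, others downsized to S] -> [S,S]
Op 12: C0 read [C0 read: already in S, no change] -> [S,S]

Answer: S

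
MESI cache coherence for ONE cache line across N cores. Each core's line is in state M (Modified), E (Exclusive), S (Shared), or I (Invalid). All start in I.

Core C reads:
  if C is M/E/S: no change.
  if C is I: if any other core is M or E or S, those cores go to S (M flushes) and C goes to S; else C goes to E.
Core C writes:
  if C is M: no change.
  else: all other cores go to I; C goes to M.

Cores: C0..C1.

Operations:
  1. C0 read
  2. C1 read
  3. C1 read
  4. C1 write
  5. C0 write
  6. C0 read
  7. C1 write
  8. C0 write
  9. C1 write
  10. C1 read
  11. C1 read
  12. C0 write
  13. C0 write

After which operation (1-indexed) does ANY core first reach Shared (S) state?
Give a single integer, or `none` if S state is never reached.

Op 1: C0 read [C0 read from I: no other sharers -> C0=E (exclusive)] -> [E,I]
Op 2: C1 read [C1 read from I: others=['C0=E'] -> C1=S, others downsized to S] -> [S,S]
  -> First S state at op 2; remaining ops need not be traced.

Answer: 2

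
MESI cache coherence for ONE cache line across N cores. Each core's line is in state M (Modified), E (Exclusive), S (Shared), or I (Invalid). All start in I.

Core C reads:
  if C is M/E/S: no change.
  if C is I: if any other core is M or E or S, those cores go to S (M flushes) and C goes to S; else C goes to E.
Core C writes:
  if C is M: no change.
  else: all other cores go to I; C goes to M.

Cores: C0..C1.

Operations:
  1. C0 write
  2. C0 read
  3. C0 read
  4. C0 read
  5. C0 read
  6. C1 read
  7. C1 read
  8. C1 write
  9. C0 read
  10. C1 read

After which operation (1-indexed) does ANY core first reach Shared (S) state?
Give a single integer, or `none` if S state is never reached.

Op 1: C0 write [C0 write: invalidate none -> C0=M] -> [M,I]
Op 2: C0 read [C0 read: already in M, no change] -> [M,I]
Op 3: C0 read [C0 read: already in M, no change] -> [M,I]
Op 4: C0 read [C0 read: already in M, no change] -> [M,I]
Op 5: C0 read [C0 read: already in M, no change] -> [M,I]
Op 6: C1 read [C1 read from I: others=['C0=M'] -> C1=S, others downsized to S] -> [S,S]
  -> First S state at op 6; remaining ops need not be traced.

Answer: 6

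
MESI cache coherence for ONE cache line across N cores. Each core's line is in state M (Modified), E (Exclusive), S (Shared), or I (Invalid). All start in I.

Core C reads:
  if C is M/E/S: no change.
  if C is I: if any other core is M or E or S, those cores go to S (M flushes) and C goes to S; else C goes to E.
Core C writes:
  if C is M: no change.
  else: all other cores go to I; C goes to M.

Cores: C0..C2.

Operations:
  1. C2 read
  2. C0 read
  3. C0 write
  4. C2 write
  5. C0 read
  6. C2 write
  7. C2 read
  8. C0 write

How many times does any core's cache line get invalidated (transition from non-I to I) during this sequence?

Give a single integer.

Answer: 4

Derivation:
Op 1: C2 read [C2 read from I: no other sharers -> C2=E (exclusive)] -> [I,I,E] (invalidations this op: 0; running total: 0)
Op 2: C0 read [C0 read from I: others=['C2=E'] -> C0=S, others downsized to S] -> [S,I,S] (invalidations this op: 0; running total: 0)
Op 3: C0 write [C0 write: invalidate ['C2=S'] -> C0=M] -> [M,I,I] (invalidations this op: 1; running total: 1)
Op 4: C2 write [C2 write: invalidate ['C0=M'] -> C2=M] -> [I,I,M] (invalidations this op: 1; running total: 2)
Op 5: C0 read [C0 read from I: others=['C2=M'] -> C0=S, others downsized to S] -> [S,I,S] (invalidations this op: 0; running total: 2)
Op 6: C2 write [C2 write: invalidate ['C0=S'] -> C2=M] -> [I,I,M] (invalidations this op: 1; running total: 3)
Op 7: C2 read [C2 read: already in M, no change] -> [I,I,M] (invalidations this op: 0; running total: 3)
Op 8: C0 write [C0 write: invalidate ['C2=M'] -> C0=M] -> [M,I,I] (invalidations this op: 1; running total: 4)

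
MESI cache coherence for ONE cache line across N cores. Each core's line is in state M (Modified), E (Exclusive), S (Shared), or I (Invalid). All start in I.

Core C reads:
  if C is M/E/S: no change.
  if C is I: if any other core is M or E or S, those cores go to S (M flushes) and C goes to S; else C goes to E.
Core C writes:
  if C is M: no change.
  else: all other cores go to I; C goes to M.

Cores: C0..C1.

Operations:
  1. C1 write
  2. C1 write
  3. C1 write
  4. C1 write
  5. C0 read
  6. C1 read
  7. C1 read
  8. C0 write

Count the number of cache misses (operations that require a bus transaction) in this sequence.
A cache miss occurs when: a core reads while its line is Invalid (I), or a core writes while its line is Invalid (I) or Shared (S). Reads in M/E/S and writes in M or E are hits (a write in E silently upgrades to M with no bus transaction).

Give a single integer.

Answer: 3

Derivation:
Op 1: C1 write [C1 write: invalidate none -> C1=M] -> [I,M] [MISS #1: write from I]
Op 2: C1 write [C1 write: already M (modified), no change] -> [I,M] [hit: write from M]
Op 3: C1 write [C1 write: already M (modified), no change] -> [I,M] [hit: write from M]
Op 4: C1 write [C1 write: already M (modified), no change] -> [I,M] [hit: write from M]
Op 5: C0 read [C0 read from I: others=['C1=M'] -> C0=S, others downsized to S] -> [S,S] [MISS #2: read from I]
Op 6: C1 read [C1 read: already in S, no change] -> [S,S] [hit: read from S]
Op 7: C1 read [C1 read: already in S, no change] -> [S,S] [hit: read from S]
Op 8: C0 write [C0 write: invalidate ['C1=S'] -> C0=M] -> [M,I] [MISS #3: write from S]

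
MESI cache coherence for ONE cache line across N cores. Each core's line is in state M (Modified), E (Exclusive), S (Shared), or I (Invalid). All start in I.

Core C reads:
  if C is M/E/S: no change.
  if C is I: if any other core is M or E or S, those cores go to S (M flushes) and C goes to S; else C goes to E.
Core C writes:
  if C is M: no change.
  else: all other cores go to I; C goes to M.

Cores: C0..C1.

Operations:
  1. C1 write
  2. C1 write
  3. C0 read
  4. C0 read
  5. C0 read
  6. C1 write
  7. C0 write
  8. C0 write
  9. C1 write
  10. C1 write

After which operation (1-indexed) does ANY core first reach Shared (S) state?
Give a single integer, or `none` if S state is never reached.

Answer: 3

Derivation:
Op 1: C1 write [C1 write: invalidate none -> C1=M] -> [I,M]
Op 2: C1 write [C1 write: already M (modified), no change] -> [I,M]
Op 3: C0 read [C0 read from I: others=['C1=M'] -> C0=S, others downsized to S] -> [S,S]
  -> First S state at op 3; remaining ops need not be traced.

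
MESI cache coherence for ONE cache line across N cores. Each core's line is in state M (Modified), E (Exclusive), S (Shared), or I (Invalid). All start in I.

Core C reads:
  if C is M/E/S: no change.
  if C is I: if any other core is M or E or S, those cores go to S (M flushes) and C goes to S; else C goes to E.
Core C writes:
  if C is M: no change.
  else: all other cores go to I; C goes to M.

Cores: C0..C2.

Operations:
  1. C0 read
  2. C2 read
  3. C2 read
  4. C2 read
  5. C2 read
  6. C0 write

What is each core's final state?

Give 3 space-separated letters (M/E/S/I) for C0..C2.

Op 1: C0 read [C0 read from I: no other sharers -> C0=E (exclusive)] -> [E,I,I]
Op 2: C2 read [C2 read from I: others=['C0=E'] -> C2=S, others downsized to S] -> [S,I,S]
Op 3: C2 read [C2 read: already in S, no change] -> [S,I,S]
Op 4: C2 read [C2 read: already in S, no change] -> [S,I,S]
Op 5: C2 read [C2 read: already in S, no change] -> [S,I,S]
Op 6: C0 write [C0 write: invalidate ['C2=S'] -> C0=M] -> [M,I,I]

Answer: M I I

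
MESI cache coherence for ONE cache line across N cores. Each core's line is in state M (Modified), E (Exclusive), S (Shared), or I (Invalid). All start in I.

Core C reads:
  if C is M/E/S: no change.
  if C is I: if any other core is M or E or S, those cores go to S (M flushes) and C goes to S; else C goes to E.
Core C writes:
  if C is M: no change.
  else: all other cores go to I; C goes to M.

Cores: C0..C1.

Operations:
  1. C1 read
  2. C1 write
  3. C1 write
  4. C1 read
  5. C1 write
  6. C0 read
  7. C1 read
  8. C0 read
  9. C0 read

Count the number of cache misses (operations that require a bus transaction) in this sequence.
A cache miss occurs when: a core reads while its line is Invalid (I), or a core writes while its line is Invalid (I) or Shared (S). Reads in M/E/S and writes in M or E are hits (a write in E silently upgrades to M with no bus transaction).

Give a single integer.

Answer: 2

Derivation:
Op 1: C1 read [C1 read from I: no other sharers -> C1=E (exclusive)] -> [I,E] [MISS #1: read from I]
Op 2: C1 write [C1 write: invalidate none -> C1=M] -> [I,M] [hit: write from E is a silent E->M upgrade, no bus transaction]
Op 3: C1 write [C1 write: already M (modified), no change] -> [I,M] [hit: write from M]
Op 4: C1 read [C1 read: already in M, no change] -> [I,M] [hit: read from M]
Op 5: C1 write [C1 write: already M (modified), no change] -> [I,M] [hit: write from M]
Op 6: C0 read [C0 read from I: others=['C1=M'] -> C0=S, others downsized to S] -> [S,S] [MISS #2: read from I]
Op 7: C1 read [C1 read: already in S, no change] -> [S,S] [hit: read from S]
Op 8: C0 read [C0 read: already in S, no change] -> [S,S] [hit: read from S]
Op 9: C0 read [C0 read: already in S, no change] -> [S,S] [hit: read from S]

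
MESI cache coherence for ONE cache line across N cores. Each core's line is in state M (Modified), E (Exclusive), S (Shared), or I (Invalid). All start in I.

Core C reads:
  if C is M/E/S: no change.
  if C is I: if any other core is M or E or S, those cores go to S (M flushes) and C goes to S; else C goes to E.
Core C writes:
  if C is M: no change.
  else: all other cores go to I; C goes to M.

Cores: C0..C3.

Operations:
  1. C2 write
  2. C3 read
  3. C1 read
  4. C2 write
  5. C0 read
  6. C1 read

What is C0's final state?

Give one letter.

Answer: S

Derivation:
Op 1: C2 write [C2 write: invalidate none -> C2=M] -> [I,I,M,I]
Op 2: C3 read [C3 read from I: others=['C2=M'] -> C3=S, others downsized to S] -> [I,I,S,S]
Op 3: C1 read [C1 read from I: others=['C2=S', 'C3=S'] -> C1=S, others downsized to S] -> [I,S,S,S]
Op 4: C2 write [C2 write: invalidate ['C1=S', 'C3=S'] -> C2=M] -> [I,I,M,I]
Op 5: C0 read [C0 read from I: others=['C2=M'] -> C0=S, others downsized to S] -> [S,I,S,I]
Op 6: C1 read [C1 read from I: others=['C0=S', 'C2=S'] -> C1=S, others downsized to S] -> [S,S,S,I]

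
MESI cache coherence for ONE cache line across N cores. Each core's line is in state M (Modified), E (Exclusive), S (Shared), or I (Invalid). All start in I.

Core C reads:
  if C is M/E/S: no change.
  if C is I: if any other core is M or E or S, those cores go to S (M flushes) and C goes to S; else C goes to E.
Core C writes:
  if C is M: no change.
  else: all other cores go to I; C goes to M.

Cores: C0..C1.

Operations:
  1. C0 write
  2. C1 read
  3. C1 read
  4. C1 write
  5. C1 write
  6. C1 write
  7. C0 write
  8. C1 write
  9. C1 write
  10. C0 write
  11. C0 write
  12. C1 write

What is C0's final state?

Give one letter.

Answer: I

Derivation:
Op 1: C0 write [C0 write: invalidate none -> C0=M] -> [M,I]
Op 2: C1 read [C1 read from I: others=['C0=M'] -> C1=S, others downsized to S] -> [S,S]
Op 3: C1 read [C1 read: already in S, no change] -> [S,S]
Op 4: C1 write [C1 write: invalidate ['C0=S'] -> C1=M] -> [I,M]
Op 5: C1 write [C1 write: already M (modified), no change] -> [I,M]
Op 6: C1 write [C1 write: already M (modified), no change] -> [I,M]
Op 7: C0 write [C0 write: invalidate ['C1=M'] -> C0=M] -> [M,I]
Op 8: C1 write [C1 write: invalidate ['C0=M'] -> C1=M] -> [I,M]
Op 9: C1 write [C1 write: already M (modified), no change] -> [I,M]
Op 10: C0 write [C0 write: invalidate ['C1=M'] -> C0=M] -> [M,I]
Op 11: C0 write [C0 write: already M (modified), no change] -> [M,I]
Op 12: C1 write [C1 write: invalidate ['C0=M'] -> C1=M] -> [I,M]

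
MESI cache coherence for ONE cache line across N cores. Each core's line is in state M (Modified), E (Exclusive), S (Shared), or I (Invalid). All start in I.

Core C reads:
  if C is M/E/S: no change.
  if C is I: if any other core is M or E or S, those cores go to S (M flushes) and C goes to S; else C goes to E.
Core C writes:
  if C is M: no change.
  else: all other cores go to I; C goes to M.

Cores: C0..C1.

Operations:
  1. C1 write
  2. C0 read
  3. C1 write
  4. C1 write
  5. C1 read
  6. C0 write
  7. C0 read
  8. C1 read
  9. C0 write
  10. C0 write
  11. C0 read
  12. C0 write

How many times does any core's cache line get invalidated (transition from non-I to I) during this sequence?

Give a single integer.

Answer: 3

Derivation:
Op 1: C1 write [C1 write: invalidate none -> C1=M] -> [I,M] (invalidations this op: 0; running total: 0)
Op 2: C0 read [C0 read from I: others=['C1=M'] -> C0=S, others downsized to S] -> [S,S] (invalidations this op: 0; running total: 0)
Op 3: C1 write [C1 write: invalidate ['C0=S'] -> C1=M] -> [I,M] (invalidations this op: 1; running total: 1)
Op 4: C1 write [C1 write: already M (modified), no change] -> [I,M] (invalidations this op: 0; running total: 1)
Op 5: C1 read [C1 read: already in M, no change] -> [I,M] (invalidations this op: 0; running total: 1)
Op 6: C0 write [C0 write: invalidate ['C1=M'] -> C0=M] -> [M,I] (invalidations this op: 1; running total: 2)
Op 7: C0 read [C0 read: already in M, no change] -> [M,I] (invalidations this op: 0; running total: 2)
Op 8: C1 read [C1 read from I: others=['C0=M'] -> C1=S, others downsized to S] -> [S,S] (invalidations this op: 0; running total: 2)
Op 9: C0 write [C0 write: invalidate ['C1=S'] -> C0=M] -> [M,I] (invalidations this op: 1; running total: 3)
Op 10: C0 write [C0 write: already M (modified), no change] -> [M,I] (invalidations this op: 0; running total: 3)
Op 11: C0 read [C0 read: already in M, no change] -> [M,I] (invalidations this op: 0; running total: 3)
Op 12: C0 write [C0 write: already M (modified), no change] -> [M,I] (invalidations this op: 0; running total: 3)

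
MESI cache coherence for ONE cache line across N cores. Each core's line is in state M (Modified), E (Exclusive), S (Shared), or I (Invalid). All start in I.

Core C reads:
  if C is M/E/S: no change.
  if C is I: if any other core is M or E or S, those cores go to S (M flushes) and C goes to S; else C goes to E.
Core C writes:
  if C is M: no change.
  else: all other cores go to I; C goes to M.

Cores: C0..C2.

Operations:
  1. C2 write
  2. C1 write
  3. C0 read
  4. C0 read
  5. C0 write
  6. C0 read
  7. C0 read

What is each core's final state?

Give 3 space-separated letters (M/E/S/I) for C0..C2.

Op 1: C2 write [C2 write: invalidate none -> C2=M] -> [I,I,M]
Op 2: C1 write [C1 write: invalidate ['C2=M'] -> C1=M] -> [I,M,I]
Op 3: C0 read [C0 read from I: others=['C1=M'] -> C0=S, others downsized to S] -> [S,S,I]
Op 4: C0 read [C0 read: already in S, no change] -> [S,S,I]
Op 5: C0 write [C0 write: invalidate ['C1=S'] -> C0=M] -> [M,I,I]
Op 6: C0 read [C0 read: already in M, no change] -> [M,I,I]
Op 7: C0 read [C0 read: already in M, no change] -> [M,I,I]

Answer: M I I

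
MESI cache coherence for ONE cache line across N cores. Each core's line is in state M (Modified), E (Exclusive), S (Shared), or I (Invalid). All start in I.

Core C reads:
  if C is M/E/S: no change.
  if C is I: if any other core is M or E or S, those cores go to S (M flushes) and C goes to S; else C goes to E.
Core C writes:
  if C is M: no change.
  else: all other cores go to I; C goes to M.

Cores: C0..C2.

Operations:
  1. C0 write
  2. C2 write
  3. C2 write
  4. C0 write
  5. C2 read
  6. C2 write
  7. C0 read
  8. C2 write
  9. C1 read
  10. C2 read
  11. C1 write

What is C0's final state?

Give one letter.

Answer: I

Derivation:
Op 1: C0 write [C0 write: invalidate none -> C0=M] -> [M,I,I]
Op 2: C2 write [C2 write: invalidate ['C0=M'] -> C2=M] -> [I,I,M]
Op 3: C2 write [C2 write: already M (modified), no change] -> [I,I,M]
Op 4: C0 write [C0 write: invalidate ['C2=M'] -> C0=M] -> [M,I,I]
Op 5: C2 read [C2 read from I: others=['C0=M'] -> C2=S, others downsized to S] -> [S,I,S]
Op 6: C2 write [C2 write: invalidate ['C0=S'] -> C2=M] -> [I,I,M]
Op 7: C0 read [C0 read from I: others=['C2=M'] -> C0=S, others downsized to S] -> [S,I,S]
Op 8: C2 write [C2 write: invalidate ['C0=S'] -> C2=M] -> [I,I,M]
Op 9: C1 read [C1 read from I: others=['C2=M'] -> C1=S, others downsized to S] -> [I,S,S]
Op 10: C2 read [C2 read: already in S, no change] -> [I,S,S]
Op 11: C1 write [C1 write: invalidate ['C2=S'] -> C1=M] -> [I,M,I]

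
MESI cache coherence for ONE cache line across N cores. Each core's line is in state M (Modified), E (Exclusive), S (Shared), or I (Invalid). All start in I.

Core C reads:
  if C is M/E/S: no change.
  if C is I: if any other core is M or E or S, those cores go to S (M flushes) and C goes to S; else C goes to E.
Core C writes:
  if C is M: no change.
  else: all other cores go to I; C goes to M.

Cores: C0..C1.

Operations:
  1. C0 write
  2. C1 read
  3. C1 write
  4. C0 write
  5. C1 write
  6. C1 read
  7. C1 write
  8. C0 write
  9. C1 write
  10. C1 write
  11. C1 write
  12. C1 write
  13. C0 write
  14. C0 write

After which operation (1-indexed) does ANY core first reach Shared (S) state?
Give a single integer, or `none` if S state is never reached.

Answer: 2

Derivation:
Op 1: C0 write [C0 write: invalidate none -> C0=M] -> [M,I]
Op 2: C1 read [C1 read from I: others=['C0=M'] -> C1=S, others downsized to S] -> [S,S]
  -> First S state at op 2; remaining ops need not be traced.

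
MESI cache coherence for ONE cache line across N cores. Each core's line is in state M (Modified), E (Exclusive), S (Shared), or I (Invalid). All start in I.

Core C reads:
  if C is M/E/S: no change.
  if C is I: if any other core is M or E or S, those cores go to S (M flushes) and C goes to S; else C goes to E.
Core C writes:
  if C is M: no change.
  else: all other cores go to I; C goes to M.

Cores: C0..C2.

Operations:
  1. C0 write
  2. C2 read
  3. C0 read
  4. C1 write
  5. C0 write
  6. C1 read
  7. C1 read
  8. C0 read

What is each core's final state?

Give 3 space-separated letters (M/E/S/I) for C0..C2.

Answer: S S I

Derivation:
Op 1: C0 write [C0 write: invalidate none -> C0=M] -> [M,I,I]
Op 2: C2 read [C2 read from I: others=['C0=M'] -> C2=S, others downsized to S] -> [S,I,S]
Op 3: C0 read [C0 read: already in S, no change] -> [S,I,S]
Op 4: C1 write [C1 write: invalidate ['C0=S', 'C2=S'] -> C1=M] -> [I,M,I]
Op 5: C0 write [C0 write: invalidate ['C1=M'] -> C0=M] -> [M,I,I]
Op 6: C1 read [C1 read from I: others=['C0=M'] -> C1=S, others downsized to S] -> [S,S,I]
Op 7: C1 read [C1 read: already in S, no change] -> [S,S,I]
Op 8: C0 read [C0 read: already in S, no change] -> [S,S,I]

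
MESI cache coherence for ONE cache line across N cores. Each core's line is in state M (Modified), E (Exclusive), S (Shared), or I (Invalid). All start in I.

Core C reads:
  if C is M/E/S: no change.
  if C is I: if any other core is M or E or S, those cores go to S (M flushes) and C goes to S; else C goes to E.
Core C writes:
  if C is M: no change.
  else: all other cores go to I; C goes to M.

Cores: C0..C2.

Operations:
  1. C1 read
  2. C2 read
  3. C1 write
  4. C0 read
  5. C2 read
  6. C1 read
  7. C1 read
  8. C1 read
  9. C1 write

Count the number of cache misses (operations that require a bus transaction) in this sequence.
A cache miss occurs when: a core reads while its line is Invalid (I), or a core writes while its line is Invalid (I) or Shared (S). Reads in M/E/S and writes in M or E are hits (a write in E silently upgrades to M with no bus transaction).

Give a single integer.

Op 1: C1 read [C1 read from I: no other sharers -> C1=E (exclusive)] -> [I,E,I] [MISS #1: read from I]
Op 2: C2 read [C2 read from I: others=['C1=E'] -> C2=S, others downsized to S] -> [I,S,S] [MISS #2: read from I]
Op 3: C1 write [C1 write: invalidate ['C2=S'] -> C1=M] -> [I,M,I] [MISS #3: write from S]
Op 4: C0 read [C0 read from I: others=['C1=M'] -> C0=S, others downsized to S] -> [S,S,I] [MISS #4: read from I]
Op 5: C2 read [C2 read from I: others=['C0=S', 'C1=S'] -> C2=S, others downsized to S] -> [S,S,S] [MISS #5: read from I]
Op 6: C1 read [C1 read: already in S, no change] -> [S,S,S] [hit: read from S]
Op 7: C1 read [C1 read: already in S, no change] -> [S,S,S] [hit: read from S]
Op 8: C1 read [C1 read: already in S, no change] -> [S,S,S] [hit: read from S]
Op 9: C1 write [C1 write: invalidate ['C0=S', 'C2=S'] -> C1=M] -> [I,M,I] [MISS #6: write from S]

Answer: 6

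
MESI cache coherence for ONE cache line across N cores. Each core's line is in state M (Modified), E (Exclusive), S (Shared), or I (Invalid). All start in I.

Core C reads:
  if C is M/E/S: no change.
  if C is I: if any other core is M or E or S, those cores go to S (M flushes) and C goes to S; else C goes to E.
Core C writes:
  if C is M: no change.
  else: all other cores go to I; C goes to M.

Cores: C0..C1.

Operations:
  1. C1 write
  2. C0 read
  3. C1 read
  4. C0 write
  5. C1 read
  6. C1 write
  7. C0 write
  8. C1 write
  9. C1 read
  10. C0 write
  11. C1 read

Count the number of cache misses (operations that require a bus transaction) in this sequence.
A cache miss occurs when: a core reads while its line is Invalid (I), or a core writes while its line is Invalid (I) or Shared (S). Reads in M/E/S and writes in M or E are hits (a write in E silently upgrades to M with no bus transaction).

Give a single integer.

Op 1: C1 write [C1 write: invalidate none -> C1=M] -> [I,M] [MISS #1: write from I]
Op 2: C0 read [C0 read from I: others=['C1=M'] -> C0=S, others downsized to S] -> [S,S] [MISS #2: read from I]
Op 3: C1 read [C1 read: already in S, no change] -> [S,S] [hit: read from S]
Op 4: C0 write [C0 write: invalidate ['C1=S'] -> C0=M] -> [M,I] [MISS #3: write from S]
Op 5: C1 read [C1 read from I: others=['C0=M'] -> C1=S, others downsized to S] -> [S,S] [MISS #4: read from I]
Op 6: C1 write [C1 write: invalidate ['C0=S'] -> C1=M] -> [I,M] [MISS #5: write from S]
Op 7: C0 write [C0 write: invalidate ['C1=M'] -> C0=M] -> [M,I] [MISS #6: write from I]
Op 8: C1 write [C1 write: invalidate ['C0=M'] -> C1=M] -> [I,M] [MISS #7: write from I]
Op 9: C1 read [C1 read: already in M, no change] -> [I,M] [hit: read from M]
Op 10: C0 write [C0 write: invalidate ['C1=M'] -> C0=M] -> [M,I] [MISS #8: write from I]
Op 11: C1 read [C1 read from I: others=['C0=M'] -> C1=S, others downsized to S] -> [S,S] [MISS #9: read from I]

Answer: 9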